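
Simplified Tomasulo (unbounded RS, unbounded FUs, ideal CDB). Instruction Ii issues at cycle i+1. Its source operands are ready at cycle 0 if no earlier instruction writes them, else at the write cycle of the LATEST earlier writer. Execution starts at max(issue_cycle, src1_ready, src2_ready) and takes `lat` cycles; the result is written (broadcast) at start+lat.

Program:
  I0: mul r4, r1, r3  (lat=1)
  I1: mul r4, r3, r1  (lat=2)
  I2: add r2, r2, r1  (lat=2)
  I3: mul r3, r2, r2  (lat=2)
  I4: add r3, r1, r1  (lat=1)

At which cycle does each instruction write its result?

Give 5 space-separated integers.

Answer: 2 4 5 7 6

Derivation:
I0 mul r4: issue@1 deps=(None,None) exec_start@1 write@2
I1 mul r4: issue@2 deps=(None,None) exec_start@2 write@4
I2 add r2: issue@3 deps=(None,None) exec_start@3 write@5
I3 mul r3: issue@4 deps=(2,2) exec_start@5 write@7
I4 add r3: issue@5 deps=(None,None) exec_start@5 write@6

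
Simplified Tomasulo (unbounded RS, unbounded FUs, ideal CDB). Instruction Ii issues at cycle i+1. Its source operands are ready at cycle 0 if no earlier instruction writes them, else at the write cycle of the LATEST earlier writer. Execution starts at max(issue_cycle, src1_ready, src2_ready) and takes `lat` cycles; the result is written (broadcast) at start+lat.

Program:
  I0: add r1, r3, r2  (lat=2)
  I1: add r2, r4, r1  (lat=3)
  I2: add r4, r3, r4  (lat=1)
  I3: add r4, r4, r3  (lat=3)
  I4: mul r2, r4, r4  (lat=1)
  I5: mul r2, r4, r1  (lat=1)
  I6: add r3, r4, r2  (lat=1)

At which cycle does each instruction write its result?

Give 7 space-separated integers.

Answer: 3 6 4 7 8 8 9

Derivation:
I0 add r1: issue@1 deps=(None,None) exec_start@1 write@3
I1 add r2: issue@2 deps=(None,0) exec_start@3 write@6
I2 add r4: issue@3 deps=(None,None) exec_start@3 write@4
I3 add r4: issue@4 deps=(2,None) exec_start@4 write@7
I4 mul r2: issue@5 deps=(3,3) exec_start@7 write@8
I5 mul r2: issue@6 deps=(3,0) exec_start@7 write@8
I6 add r3: issue@7 deps=(3,5) exec_start@8 write@9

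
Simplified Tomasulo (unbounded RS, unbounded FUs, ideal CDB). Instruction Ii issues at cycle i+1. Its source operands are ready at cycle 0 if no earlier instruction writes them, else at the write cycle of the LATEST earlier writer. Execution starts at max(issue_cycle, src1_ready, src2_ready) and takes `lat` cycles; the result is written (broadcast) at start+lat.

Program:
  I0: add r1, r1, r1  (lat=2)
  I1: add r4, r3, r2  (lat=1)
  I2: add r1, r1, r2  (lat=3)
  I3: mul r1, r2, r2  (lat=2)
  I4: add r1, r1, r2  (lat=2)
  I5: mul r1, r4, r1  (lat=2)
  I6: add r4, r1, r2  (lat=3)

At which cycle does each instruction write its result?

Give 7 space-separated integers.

Answer: 3 3 6 6 8 10 13

Derivation:
I0 add r1: issue@1 deps=(None,None) exec_start@1 write@3
I1 add r4: issue@2 deps=(None,None) exec_start@2 write@3
I2 add r1: issue@3 deps=(0,None) exec_start@3 write@6
I3 mul r1: issue@4 deps=(None,None) exec_start@4 write@6
I4 add r1: issue@5 deps=(3,None) exec_start@6 write@8
I5 mul r1: issue@6 deps=(1,4) exec_start@8 write@10
I6 add r4: issue@7 deps=(5,None) exec_start@10 write@13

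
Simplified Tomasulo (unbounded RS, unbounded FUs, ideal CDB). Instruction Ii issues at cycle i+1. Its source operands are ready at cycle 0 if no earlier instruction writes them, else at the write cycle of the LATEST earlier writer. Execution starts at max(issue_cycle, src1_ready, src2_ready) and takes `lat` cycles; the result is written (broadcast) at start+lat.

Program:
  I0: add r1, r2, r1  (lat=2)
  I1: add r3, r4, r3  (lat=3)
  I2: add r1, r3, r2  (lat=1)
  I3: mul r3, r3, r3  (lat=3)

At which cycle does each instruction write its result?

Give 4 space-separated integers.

Answer: 3 5 6 8

Derivation:
I0 add r1: issue@1 deps=(None,None) exec_start@1 write@3
I1 add r3: issue@2 deps=(None,None) exec_start@2 write@5
I2 add r1: issue@3 deps=(1,None) exec_start@5 write@6
I3 mul r3: issue@4 deps=(1,1) exec_start@5 write@8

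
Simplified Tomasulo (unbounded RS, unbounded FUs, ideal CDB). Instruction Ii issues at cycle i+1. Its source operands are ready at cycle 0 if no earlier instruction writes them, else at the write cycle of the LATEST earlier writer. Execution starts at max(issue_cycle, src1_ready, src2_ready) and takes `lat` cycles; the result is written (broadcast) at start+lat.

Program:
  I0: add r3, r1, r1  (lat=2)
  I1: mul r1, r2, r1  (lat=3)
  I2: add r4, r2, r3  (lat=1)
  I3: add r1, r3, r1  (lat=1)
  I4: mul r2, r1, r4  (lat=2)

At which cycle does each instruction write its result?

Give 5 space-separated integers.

Answer: 3 5 4 6 8

Derivation:
I0 add r3: issue@1 deps=(None,None) exec_start@1 write@3
I1 mul r1: issue@2 deps=(None,None) exec_start@2 write@5
I2 add r4: issue@3 deps=(None,0) exec_start@3 write@4
I3 add r1: issue@4 deps=(0,1) exec_start@5 write@6
I4 mul r2: issue@5 deps=(3,2) exec_start@6 write@8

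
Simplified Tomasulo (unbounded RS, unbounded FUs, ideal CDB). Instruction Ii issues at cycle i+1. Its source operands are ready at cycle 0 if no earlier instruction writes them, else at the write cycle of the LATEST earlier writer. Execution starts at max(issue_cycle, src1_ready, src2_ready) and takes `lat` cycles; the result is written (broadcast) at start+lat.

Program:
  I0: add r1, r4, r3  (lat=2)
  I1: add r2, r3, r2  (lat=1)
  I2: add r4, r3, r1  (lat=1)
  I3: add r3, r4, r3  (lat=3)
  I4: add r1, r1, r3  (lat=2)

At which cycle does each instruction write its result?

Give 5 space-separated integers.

I0 add r1: issue@1 deps=(None,None) exec_start@1 write@3
I1 add r2: issue@2 deps=(None,None) exec_start@2 write@3
I2 add r4: issue@3 deps=(None,0) exec_start@3 write@4
I3 add r3: issue@4 deps=(2,None) exec_start@4 write@7
I4 add r1: issue@5 deps=(0,3) exec_start@7 write@9

Answer: 3 3 4 7 9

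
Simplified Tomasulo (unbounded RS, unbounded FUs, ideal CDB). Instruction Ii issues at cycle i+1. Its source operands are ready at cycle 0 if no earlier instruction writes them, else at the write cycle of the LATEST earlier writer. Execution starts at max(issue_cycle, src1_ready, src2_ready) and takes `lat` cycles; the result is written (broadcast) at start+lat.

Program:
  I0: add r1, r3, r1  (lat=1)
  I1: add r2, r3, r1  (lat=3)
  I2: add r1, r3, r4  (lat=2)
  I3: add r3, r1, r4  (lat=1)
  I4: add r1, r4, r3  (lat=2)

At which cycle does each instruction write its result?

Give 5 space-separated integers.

I0 add r1: issue@1 deps=(None,None) exec_start@1 write@2
I1 add r2: issue@2 deps=(None,0) exec_start@2 write@5
I2 add r1: issue@3 deps=(None,None) exec_start@3 write@5
I3 add r3: issue@4 deps=(2,None) exec_start@5 write@6
I4 add r1: issue@5 deps=(None,3) exec_start@6 write@8

Answer: 2 5 5 6 8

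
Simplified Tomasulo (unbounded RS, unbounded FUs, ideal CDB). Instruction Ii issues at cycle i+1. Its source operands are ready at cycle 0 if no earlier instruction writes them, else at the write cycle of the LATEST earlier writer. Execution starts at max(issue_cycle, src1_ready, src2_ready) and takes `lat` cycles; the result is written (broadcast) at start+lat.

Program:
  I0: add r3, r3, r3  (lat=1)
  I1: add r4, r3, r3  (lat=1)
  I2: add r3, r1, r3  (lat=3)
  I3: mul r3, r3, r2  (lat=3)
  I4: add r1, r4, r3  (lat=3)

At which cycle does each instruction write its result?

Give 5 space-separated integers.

I0 add r3: issue@1 deps=(None,None) exec_start@1 write@2
I1 add r4: issue@2 deps=(0,0) exec_start@2 write@3
I2 add r3: issue@3 deps=(None,0) exec_start@3 write@6
I3 mul r3: issue@4 deps=(2,None) exec_start@6 write@9
I4 add r1: issue@5 deps=(1,3) exec_start@9 write@12

Answer: 2 3 6 9 12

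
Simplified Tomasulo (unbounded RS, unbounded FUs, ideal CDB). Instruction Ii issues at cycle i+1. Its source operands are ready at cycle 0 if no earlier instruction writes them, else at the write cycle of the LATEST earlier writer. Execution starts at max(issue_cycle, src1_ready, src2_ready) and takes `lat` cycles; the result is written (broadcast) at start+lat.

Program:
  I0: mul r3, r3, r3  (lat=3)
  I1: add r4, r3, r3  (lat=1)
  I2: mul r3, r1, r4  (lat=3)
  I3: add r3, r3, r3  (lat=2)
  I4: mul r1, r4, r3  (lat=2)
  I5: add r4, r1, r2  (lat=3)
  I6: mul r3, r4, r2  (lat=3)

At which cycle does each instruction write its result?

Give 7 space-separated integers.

I0 mul r3: issue@1 deps=(None,None) exec_start@1 write@4
I1 add r4: issue@2 deps=(0,0) exec_start@4 write@5
I2 mul r3: issue@3 deps=(None,1) exec_start@5 write@8
I3 add r3: issue@4 deps=(2,2) exec_start@8 write@10
I4 mul r1: issue@5 deps=(1,3) exec_start@10 write@12
I5 add r4: issue@6 deps=(4,None) exec_start@12 write@15
I6 mul r3: issue@7 deps=(5,None) exec_start@15 write@18

Answer: 4 5 8 10 12 15 18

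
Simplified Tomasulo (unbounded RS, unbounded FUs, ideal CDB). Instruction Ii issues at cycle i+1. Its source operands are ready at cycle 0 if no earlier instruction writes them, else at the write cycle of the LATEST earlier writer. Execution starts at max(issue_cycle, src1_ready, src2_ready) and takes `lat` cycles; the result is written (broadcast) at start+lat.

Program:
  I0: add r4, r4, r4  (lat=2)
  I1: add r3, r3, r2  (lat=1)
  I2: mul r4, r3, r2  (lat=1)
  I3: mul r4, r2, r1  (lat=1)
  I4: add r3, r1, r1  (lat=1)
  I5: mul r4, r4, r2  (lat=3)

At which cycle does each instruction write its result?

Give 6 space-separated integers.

Answer: 3 3 4 5 6 9

Derivation:
I0 add r4: issue@1 deps=(None,None) exec_start@1 write@3
I1 add r3: issue@2 deps=(None,None) exec_start@2 write@3
I2 mul r4: issue@3 deps=(1,None) exec_start@3 write@4
I3 mul r4: issue@4 deps=(None,None) exec_start@4 write@5
I4 add r3: issue@5 deps=(None,None) exec_start@5 write@6
I5 mul r4: issue@6 deps=(3,None) exec_start@6 write@9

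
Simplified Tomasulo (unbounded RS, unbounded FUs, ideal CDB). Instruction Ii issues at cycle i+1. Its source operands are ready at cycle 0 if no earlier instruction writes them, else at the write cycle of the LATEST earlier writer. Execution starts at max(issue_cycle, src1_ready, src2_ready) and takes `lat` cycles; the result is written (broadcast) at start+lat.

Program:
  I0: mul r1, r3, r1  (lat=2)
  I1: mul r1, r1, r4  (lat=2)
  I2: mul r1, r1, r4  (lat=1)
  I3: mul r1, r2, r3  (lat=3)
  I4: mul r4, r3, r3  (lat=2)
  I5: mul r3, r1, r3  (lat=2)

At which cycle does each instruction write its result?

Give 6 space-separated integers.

Answer: 3 5 6 7 7 9

Derivation:
I0 mul r1: issue@1 deps=(None,None) exec_start@1 write@3
I1 mul r1: issue@2 deps=(0,None) exec_start@3 write@5
I2 mul r1: issue@3 deps=(1,None) exec_start@5 write@6
I3 mul r1: issue@4 deps=(None,None) exec_start@4 write@7
I4 mul r4: issue@5 deps=(None,None) exec_start@5 write@7
I5 mul r3: issue@6 deps=(3,None) exec_start@7 write@9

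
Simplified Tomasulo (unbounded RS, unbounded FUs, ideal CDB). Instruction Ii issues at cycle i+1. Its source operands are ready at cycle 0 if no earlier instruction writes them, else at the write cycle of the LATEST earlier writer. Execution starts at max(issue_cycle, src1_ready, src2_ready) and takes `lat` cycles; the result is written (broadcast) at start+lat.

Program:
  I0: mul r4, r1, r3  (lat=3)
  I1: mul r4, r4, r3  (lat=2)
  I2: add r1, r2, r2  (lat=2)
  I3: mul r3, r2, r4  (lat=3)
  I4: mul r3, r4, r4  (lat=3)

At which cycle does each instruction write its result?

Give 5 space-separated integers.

I0 mul r4: issue@1 deps=(None,None) exec_start@1 write@4
I1 mul r4: issue@2 deps=(0,None) exec_start@4 write@6
I2 add r1: issue@3 deps=(None,None) exec_start@3 write@5
I3 mul r3: issue@4 deps=(None,1) exec_start@6 write@9
I4 mul r3: issue@5 deps=(1,1) exec_start@6 write@9

Answer: 4 6 5 9 9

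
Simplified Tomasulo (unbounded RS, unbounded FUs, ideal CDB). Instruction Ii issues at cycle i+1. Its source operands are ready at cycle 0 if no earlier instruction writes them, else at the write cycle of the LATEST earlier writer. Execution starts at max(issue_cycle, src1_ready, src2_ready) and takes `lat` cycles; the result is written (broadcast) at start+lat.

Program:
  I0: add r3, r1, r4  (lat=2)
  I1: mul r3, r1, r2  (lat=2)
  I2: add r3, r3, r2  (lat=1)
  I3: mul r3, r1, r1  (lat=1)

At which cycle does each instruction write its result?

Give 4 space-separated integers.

I0 add r3: issue@1 deps=(None,None) exec_start@1 write@3
I1 mul r3: issue@2 deps=(None,None) exec_start@2 write@4
I2 add r3: issue@3 deps=(1,None) exec_start@4 write@5
I3 mul r3: issue@4 deps=(None,None) exec_start@4 write@5

Answer: 3 4 5 5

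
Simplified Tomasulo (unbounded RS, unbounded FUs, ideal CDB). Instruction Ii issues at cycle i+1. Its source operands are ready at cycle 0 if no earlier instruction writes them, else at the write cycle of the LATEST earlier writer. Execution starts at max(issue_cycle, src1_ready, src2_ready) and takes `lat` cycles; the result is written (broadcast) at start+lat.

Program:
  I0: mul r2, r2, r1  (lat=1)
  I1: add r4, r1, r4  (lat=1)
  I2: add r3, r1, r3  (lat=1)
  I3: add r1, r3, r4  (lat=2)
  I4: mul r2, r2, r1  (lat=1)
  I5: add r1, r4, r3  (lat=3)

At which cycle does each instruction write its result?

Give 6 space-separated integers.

Answer: 2 3 4 6 7 9

Derivation:
I0 mul r2: issue@1 deps=(None,None) exec_start@1 write@2
I1 add r4: issue@2 deps=(None,None) exec_start@2 write@3
I2 add r3: issue@3 deps=(None,None) exec_start@3 write@4
I3 add r1: issue@4 deps=(2,1) exec_start@4 write@6
I4 mul r2: issue@5 deps=(0,3) exec_start@6 write@7
I5 add r1: issue@6 deps=(1,2) exec_start@6 write@9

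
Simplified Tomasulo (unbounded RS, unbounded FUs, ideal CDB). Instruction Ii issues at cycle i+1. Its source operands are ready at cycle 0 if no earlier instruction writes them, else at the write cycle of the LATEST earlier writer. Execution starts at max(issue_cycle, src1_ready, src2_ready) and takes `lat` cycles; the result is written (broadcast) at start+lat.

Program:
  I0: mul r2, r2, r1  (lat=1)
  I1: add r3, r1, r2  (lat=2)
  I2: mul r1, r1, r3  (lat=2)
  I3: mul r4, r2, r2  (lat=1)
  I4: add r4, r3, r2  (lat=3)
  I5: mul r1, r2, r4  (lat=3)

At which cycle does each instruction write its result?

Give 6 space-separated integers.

I0 mul r2: issue@1 deps=(None,None) exec_start@1 write@2
I1 add r3: issue@2 deps=(None,0) exec_start@2 write@4
I2 mul r1: issue@3 deps=(None,1) exec_start@4 write@6
I3 mul r4: issue@4 deps=(0,0) exec_start@4 write@5
I4 add r4: issue@5 deps=(1,0) exec_start@5 write@8
I5 mul r1: issue@6 deps=(0,4) exec_start@8 write@11

Answer: 2 4 6 5 8 11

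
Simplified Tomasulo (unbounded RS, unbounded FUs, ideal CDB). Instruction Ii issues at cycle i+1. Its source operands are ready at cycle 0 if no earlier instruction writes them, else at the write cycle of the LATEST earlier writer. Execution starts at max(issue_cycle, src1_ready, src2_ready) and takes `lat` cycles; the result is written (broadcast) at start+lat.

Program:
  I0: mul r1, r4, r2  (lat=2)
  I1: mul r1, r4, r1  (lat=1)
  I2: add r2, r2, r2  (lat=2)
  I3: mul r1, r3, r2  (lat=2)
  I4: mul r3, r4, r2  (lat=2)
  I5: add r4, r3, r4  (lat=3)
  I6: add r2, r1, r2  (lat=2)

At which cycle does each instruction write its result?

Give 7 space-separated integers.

I0 mul r1: issue@1 deps=(None,None) exec_start@1 write@3
I1 mul r1: issue@2 deps=(None,0) exec_start@3 write@4
I2 add r2: issue@3 deps=(None,None) exec_start@3 write@5
I3 mul r1: issue@4 deps=(None,2) exec_start@5 write@7
I4 mul r3: issue@5 deps=(None,2) exec_start@5 write@7
I5 add r4: issue@6 deps=(4,None) exec_start@7 write@10
I6 add r2: issue@7 deps=(3,2) exec_start@7 write@9

Answer: 3 4 5 7 7 10 9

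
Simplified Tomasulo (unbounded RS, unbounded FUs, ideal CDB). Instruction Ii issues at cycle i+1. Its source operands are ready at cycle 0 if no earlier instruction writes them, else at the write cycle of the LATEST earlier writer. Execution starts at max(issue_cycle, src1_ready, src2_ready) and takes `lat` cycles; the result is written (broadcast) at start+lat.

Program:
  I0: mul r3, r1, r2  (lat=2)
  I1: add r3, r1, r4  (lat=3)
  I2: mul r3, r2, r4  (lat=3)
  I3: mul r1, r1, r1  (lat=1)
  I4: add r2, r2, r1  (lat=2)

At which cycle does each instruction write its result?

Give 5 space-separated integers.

Answer: 3 5 6 5 7

Derivation:
I0 mul r3: issue@1 deps=(None,None) exec_start@1 write@3
I1 add r3: issue@2 deps=(None,None) exec_start@2 write@5
I2 mul r3: issue@3 deps=(None,None) exec_start@3 write@6
I3 mul r1: issue@4 deps=(None,None) exec_start@4 write@5
I4 add r2: issue@5 deps=(None,3) exec_start@5 write@7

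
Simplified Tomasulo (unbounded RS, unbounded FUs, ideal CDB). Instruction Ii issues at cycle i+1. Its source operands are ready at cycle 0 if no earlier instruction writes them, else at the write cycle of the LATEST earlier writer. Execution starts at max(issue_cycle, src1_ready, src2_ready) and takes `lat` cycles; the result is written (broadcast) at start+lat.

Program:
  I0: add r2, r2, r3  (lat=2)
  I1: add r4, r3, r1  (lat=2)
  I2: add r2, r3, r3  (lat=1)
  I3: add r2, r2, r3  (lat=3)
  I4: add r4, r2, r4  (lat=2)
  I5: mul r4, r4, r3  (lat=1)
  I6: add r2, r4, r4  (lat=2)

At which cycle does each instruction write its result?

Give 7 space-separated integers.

I0 add r2: issue@1 deps=(None,None) exec_start@1 write@3
I1 add r4: issue@2 deps=(None,None) exec_start@2 write@4
I2 add r2: issue@3 deps=(None,None) exec_start@3 write@4
I3 add r2: issue@4 deps=(2,None) exec_start@4 write@7
I4 add r4: issue@5 deps=(3,1) exec_start@7 write@9
I5 mul r4: issue@6 deps=(4,None) exec_start@9 write@10
I6 add r2: issue@7 deps=(5,5) exec_start@10 write@12

Answer: 3 4 4 7 9 10 12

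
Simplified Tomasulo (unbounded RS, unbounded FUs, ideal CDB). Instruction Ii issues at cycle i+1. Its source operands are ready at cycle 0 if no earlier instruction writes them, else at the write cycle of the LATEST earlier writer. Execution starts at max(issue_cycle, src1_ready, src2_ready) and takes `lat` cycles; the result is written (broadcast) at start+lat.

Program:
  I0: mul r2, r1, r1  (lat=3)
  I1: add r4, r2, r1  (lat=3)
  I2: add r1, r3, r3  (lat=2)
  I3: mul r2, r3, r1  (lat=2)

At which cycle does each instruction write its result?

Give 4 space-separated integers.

I0 mul r2: issue@1 deps=(None,None) exec_start@1 write@4
I1 add r4: issue@2 deps=(0,None) exec_start@4 write@7
I2 add r1: issue@3 deps=(None,None) exec_start@3 write@5
I3 mul r2: issue@4 deps=(None,2) exec_start@5 write@7

Answer: 4 7 5 7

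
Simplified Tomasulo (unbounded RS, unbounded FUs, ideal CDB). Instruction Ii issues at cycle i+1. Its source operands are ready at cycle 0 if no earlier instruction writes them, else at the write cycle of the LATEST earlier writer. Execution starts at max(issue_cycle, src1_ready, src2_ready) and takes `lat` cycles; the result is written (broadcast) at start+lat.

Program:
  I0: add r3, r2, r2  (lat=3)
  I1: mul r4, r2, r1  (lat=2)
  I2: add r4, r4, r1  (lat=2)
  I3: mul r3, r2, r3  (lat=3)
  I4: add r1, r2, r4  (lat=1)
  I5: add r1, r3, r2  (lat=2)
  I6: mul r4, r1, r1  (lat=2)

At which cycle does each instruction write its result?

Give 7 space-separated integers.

Answer: 4 4 6 7 7 9 11

Derivation:
I0 add r3: issue@1 deps=(None,None) exec_start@1 write@4
I1 mul r4: issue@2 deps=(None,None) exec_start@2 write@4
I2 add r4: issue@3 deps=(1,None) exec_start@4 write@6
I3 mul r3: issue@4 deps=(None,0) exec_start@4 write@7
I4 add r1: issue@5 deps=(None,2) exec_start@6 write@7
I5 add r1: issue@6 deps=(3,None) exec_start@7 write@9
I6 mul r4: issue@7 deps=(5,5) exec_start@9 write@11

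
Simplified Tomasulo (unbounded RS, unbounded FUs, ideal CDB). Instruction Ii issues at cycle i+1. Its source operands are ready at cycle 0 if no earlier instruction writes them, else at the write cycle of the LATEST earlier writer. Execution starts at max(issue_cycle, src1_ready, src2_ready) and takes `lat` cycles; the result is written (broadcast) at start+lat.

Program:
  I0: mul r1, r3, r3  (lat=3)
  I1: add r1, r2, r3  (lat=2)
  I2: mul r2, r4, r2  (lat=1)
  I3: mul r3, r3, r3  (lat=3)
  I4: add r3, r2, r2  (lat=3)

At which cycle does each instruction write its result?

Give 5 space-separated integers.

Answer: 4 4 4 7 8

Derivation:
I0 mul r1: issue@1 deps=(None,None) exec_start@1 write@4
I1 add r1: issue@2 deps=(None,None) exec_start@2 write@4
I2 mul r2: issue@3 deps=(None,None) exec_start@3 write@4
I3 mul r3: issue@4 deps=(None,None) exec_start@4 write@7
I4 add r3: issue@5 deps=(2,2) exec_start@5 write@8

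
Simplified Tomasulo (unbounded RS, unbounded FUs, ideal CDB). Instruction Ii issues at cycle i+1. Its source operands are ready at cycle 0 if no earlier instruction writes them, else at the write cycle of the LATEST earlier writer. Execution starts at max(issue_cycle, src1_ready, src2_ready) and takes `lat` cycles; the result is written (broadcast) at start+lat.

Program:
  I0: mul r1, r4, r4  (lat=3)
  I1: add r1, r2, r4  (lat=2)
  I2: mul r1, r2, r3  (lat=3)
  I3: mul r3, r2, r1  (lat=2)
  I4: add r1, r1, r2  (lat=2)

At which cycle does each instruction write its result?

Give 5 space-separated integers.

I0 mul r1: issue@1 deps=(None,None) exec_start@1 write@4
I1 add r1: issue@2 deps=(None,None) exec_start@2 write@4
I2 mul r1: issue@3 deps=(None,None) exec_start@3 write@6
I3 mul r3: issue@4 deps=(None,2) exec_start@6 write@8
I4 add r1: issue@5 deps=(2,None) exec_start@6 write@8

Answer: 4 4 6 8 8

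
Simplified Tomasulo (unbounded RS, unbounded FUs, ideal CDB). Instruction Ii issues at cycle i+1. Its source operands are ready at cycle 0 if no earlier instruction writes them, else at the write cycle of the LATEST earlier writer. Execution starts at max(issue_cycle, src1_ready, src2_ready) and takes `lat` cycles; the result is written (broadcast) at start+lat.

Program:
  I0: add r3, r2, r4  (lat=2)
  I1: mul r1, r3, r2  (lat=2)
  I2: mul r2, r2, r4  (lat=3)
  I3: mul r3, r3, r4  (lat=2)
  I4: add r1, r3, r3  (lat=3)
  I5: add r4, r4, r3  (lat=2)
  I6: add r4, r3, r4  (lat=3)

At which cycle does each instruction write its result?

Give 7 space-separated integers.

I0 add r3: issue@1 deps=(None,None) exec_start@1 write@3
I1 mul r1: issue@2 deps=(0,None) exec_start@3 write@5
I2 mul r2: issue@3 deps=(None,None) exec_start@3 write@6
I3 mul r3: issue@4 deps=(0,None) exec_start@4 write@6
I4 add r1: issue@5 deps=(3,3) exec_start@6 write@9
I5 add r4: issue@6 deps=(None,3) exec_start@6 write@8
I6 add r4: issue@7 deps=(3,5) exec_start@8 write@11

Answer: 3 5 6 6 9 8 11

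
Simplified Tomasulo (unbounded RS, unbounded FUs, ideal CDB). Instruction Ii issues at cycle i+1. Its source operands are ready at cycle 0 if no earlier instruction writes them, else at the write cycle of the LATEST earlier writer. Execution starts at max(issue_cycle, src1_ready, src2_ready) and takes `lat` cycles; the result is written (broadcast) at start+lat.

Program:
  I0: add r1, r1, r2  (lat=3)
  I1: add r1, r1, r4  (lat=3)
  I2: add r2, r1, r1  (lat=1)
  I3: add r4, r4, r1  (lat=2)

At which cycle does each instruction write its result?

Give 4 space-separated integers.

Answer: 4 7 8 9

Derivation:
I0 add r1: issue@1 deps=(None,None) exec_start@1 write@4
I1 add r1: issue@2 deps=(0,None) exec_start@4 write@7
I2 add r2: issue@3 deps=(1,1) exec_start@7 write@8
I3 add r4: issue@4 deps=(None,1) exec_start@7 write@9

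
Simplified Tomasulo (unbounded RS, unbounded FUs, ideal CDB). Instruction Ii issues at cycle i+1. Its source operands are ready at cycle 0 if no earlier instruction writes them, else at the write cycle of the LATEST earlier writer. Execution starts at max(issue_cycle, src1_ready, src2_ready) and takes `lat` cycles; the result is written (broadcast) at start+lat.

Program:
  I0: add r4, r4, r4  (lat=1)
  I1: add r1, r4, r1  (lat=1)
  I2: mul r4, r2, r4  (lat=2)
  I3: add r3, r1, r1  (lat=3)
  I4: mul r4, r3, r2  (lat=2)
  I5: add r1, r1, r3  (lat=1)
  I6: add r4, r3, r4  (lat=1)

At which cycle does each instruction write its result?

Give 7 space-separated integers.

Answer: 2 3 5 7 9 8 10

Derivation:
I0 add r4: issue@1 deps=(None,None) exec_start@1 write@2
I1 add r1: issue@2 deps=(0,None) exec_start@2 write@3
I2 mul r4: issue@3 deps=(None,0) exec_start@3 write@5
I3 add r3: issue@4 deps=(1,1) exec_start@4 write@7
I4 mul r4: issue@5 deps=(3,None) exec_start@7 write@9
I5 add r1: issue@6 deps=(1,3) exec_start@7 write@8
I6 add r4: issue@7 deps=(3,4) exec_start@9 write@10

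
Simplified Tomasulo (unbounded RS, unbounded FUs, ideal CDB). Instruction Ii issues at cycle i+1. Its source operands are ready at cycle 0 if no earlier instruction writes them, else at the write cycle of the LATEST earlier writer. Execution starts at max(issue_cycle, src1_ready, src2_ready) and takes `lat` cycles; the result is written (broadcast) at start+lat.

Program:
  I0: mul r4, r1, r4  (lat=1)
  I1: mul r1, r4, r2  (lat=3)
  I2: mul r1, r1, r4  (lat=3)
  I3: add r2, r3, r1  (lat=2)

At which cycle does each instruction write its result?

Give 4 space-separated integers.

I0 mul r4: issue@1 deps=(None,None) exec_start@1 write@2
I1 mul r1: issue@2 deps=(0,None) exec_start@2 write@5
I2 mul r1: issue@3 deps=(1,0) exec_start@5 write@8
I3 add r2: issue@4 deps=(None,2) exec_start@8 write@10

Answer: 2 5 8 10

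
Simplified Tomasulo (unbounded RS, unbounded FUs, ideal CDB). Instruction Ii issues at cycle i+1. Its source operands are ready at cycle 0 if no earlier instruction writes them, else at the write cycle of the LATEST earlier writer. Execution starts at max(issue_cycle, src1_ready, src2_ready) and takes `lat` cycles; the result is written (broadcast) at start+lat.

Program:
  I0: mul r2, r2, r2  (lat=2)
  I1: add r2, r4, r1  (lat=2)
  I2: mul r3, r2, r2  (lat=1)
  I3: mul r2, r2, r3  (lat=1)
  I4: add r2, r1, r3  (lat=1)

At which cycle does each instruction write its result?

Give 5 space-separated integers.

Answer: 3 4 5 6 6

Derivation:
I0 mul r2: issue@1 deps=(None,None) exec_start@1 write@3
I1 add r2: issue@2 deps=(None,None) exec_start@2 write@4
I2 mul r3: issue@3 deps=(1,1) exec_start@4 write@5
I3 mul r2: issue@4 deps=(1,2) exec_start@5 write@6
I4 add r2: issue@5 deps=(None,2) exec_start@5 write@6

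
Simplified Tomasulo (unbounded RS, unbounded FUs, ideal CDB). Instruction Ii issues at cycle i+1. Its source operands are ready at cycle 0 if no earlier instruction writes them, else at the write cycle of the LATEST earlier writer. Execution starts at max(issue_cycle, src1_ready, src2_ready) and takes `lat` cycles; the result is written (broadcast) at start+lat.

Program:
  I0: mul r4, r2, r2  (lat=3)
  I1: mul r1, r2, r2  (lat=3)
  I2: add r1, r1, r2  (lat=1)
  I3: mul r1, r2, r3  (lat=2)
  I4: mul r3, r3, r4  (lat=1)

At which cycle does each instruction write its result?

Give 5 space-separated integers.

Answer: 4 5 6 6 6

Derivation:
I0 mul r4: issue@1 deps=(None,None) exec_start@1 write@4
I1 mul r1: issue@2 deps=(None,None) exec_start@2 write@5
I2 add r1: issue@3 deps=(1,None) exec_start@5 write@6
I3 mul r1: issue@4 deps=(None,None) exec_start@4 write@6
I4 mul r3: issue@5 deps=(None,0) exec_start@5 write@6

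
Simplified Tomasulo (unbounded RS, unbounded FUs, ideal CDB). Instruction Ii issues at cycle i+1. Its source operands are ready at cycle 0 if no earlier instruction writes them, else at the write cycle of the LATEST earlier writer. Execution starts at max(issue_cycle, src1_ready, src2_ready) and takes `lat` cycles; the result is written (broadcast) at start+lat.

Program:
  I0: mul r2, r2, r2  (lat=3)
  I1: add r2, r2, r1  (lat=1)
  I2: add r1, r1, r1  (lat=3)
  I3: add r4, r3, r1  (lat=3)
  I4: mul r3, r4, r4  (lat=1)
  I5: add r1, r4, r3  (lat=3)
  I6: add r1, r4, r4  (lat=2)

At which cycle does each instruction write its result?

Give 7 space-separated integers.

Answer: 4 5 6 9 10 13 11

Derivation:
I0 mul r2: issue@1 deps=(None,None) exec_start@1 write@4
I1 add r2: issue@2 deps=(0,None) exec_start@4 write@5
I2 add r1: issue@3 deps=(None,None) exec_start@3 write@6
I3 add r4: issue@4 deps=(None,2) exec_start@6 write@9
I4 mul r3: issue@5 deps=(3,3) exec_start@9 write@10
I5 add r1: issue@6 deps=(3,4) exec_start@10 write@13
I6 add r1: issue@7 deps=(3,3) exec_start@9 write@11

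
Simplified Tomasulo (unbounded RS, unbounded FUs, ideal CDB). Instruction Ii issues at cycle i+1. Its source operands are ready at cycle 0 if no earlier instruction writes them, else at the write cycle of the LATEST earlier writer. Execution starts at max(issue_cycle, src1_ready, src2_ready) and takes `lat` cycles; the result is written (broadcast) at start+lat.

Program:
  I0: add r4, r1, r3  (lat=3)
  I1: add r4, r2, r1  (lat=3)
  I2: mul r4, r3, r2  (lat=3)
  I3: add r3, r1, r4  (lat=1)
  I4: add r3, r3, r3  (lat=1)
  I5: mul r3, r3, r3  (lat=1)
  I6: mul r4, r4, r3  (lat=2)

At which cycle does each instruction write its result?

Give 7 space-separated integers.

I0 add r4: issue@1 deps=(None,None) exec_start@1 write@4
I1 add r4: issue@2 deps=(None,None) exec_start@2 write@5
I2 mul r4: issue@3 deps=(None,None) exec_start@3 write@6
I3 add r3: issue@4 deps=(None,2) exec_start@6 write@7
I4 add r3: issue@5 deps=(3,3) exec_start@7 write@8
I5 mul r3: issue@6 deps=(4,4) exec_start@8 write@9
I6 mul r4: issue@7 deps=(2,5) exec_start@9 write@11

Answer: 4 5 6 7 8 9 11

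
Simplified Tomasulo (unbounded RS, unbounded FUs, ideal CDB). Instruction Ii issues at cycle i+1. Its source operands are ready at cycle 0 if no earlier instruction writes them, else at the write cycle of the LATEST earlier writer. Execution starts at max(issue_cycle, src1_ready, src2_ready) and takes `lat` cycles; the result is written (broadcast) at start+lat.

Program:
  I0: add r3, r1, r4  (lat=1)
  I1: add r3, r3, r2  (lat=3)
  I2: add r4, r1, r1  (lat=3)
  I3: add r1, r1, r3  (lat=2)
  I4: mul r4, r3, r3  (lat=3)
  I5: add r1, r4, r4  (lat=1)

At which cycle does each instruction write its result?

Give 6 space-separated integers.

Answer: 2 5 6 7 8 9

Derivation:
I0 add r3: issue@1 deps=(None,None) exec_start@1 write@2
I1 add r3: issue@2 deps=(0,None) exec_start@2 write@5
I2 add r4: issue@3 deps=(None,None) exec_start@3 write@6
I3 add r1: issue@4 deps=(None,1) exec_start@5 write@7
I4 mul r4: issue@5 deps=(1,1) exec_start@5 write@8
I5 add r1: issue@6 deps=(4,4) exec_start@8 write@9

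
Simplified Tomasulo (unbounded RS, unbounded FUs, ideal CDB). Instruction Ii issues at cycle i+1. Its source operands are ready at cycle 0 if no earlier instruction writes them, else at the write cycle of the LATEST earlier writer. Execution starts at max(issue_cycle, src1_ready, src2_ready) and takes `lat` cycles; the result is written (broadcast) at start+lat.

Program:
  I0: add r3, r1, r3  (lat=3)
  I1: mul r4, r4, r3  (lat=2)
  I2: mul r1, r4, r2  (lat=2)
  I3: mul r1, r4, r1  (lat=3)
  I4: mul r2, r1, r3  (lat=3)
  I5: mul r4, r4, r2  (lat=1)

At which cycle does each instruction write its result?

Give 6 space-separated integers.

Answer: 4 6 8 11 14 15

Derivation:
I0 add r3: issue@1 deps=(None,None) exec_start@1 write@4
I1 mul r4: issue@2 deps=(None,0) exec_start@4 write@6
I2 mul r1: issue@3 deps=(1,None) exec_start@6 write@8
I3 mul r1: issue@4 deps=(1,2) exec_start@8 write@11
I4 mul r2: issue@5 deps=(3,0) exec_start@11 write@14
I5 mul r4: issue@6 deps=(1,4) exec_start@14 write@15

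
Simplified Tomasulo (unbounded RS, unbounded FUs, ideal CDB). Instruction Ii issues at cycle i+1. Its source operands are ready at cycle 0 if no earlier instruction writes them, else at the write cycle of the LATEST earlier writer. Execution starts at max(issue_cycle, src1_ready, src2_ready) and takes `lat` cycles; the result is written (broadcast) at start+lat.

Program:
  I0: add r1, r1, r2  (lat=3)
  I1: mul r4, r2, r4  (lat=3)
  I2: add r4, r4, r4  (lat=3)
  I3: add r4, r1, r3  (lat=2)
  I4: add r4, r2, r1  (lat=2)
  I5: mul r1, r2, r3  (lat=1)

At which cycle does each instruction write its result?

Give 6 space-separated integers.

Answer: 4 5 8 6 7 7

Derivation:
I0 add r1: issue@1 deps=(None,None) exec_start@1 write@4
I1 mul r4: issue@2 deps=(None,None) exec_start@2 write@5
I2 add r4: issue@3 deps=(1,1) exec_start@5 write@8
I3 add r4: issue@4 deps=(0,None) exec_start@4 write@6
I4 add r4: issue@5 deps=(None,0) exec_start@5 write@7
I5 mul r1: issue@6 deps=(None,None) exec_start@6 write@7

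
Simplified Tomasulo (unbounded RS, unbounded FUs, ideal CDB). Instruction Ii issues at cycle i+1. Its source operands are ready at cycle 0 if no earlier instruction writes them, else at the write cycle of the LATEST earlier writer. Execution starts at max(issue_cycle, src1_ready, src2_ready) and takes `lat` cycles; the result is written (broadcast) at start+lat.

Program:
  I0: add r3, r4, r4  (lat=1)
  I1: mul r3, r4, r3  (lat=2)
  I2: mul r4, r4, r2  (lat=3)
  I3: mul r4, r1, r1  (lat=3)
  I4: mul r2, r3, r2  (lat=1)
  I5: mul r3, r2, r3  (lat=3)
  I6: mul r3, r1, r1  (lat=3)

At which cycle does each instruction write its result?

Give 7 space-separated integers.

Answer: 2 4 6 7 6 9 10

Derivation:
I0 add r3: issue@1 deps=(None,None) exec_start@1 write@2
I1 mul r3: issue@2 deps=(None,0) exec_start@2 write@4
I2 mul r4: issue@3 deps=(None,None) exec_start@3 write@6
I3 mul r4: issue@4 deps=(None,None) exec_start@4 write@7
I4 mul r2: issue@5 deps=(1,None) exec_start@5 write@6
I5 mul r3: issue@6 deps=(4,1) exec_start@6 write@9
I6 mul r3: issue@7 deps=(None,None) exec_start@7 write@10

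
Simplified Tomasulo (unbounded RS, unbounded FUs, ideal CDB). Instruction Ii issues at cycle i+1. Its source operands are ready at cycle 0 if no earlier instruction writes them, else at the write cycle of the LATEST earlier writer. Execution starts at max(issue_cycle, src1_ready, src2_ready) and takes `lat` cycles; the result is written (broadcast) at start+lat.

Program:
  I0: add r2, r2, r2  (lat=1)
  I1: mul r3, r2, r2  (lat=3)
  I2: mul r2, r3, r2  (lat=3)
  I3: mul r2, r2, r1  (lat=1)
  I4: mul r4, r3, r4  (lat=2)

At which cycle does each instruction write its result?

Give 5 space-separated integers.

I0 add r2: issue@1 deps=(None,None) exec_start@1 write@2
I1 mul r3: issue@2 deps=(0,0) exec_start@2 write@5
I2 mul r2: issue@3 deps=(1,0) exec_start@5 write@8
I3 mul r2: issue@4 deps=(2,None) exec_start@8 write@9
I4 mul r4: issue@5 deps=(1,None) exec_start@5 write@7

Answer: 2 5 8 9 7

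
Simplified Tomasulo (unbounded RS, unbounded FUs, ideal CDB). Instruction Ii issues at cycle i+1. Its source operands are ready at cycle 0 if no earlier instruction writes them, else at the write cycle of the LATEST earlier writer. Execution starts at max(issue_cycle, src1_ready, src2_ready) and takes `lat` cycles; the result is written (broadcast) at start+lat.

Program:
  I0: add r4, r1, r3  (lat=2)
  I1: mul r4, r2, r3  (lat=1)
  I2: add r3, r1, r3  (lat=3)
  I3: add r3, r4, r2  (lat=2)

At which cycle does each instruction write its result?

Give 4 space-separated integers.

Answer: 3 3 6 6

Derivation:
I0 add r4: issue@1 deps=(None,None) exec_start@1 write@3
I1 mul r4: issue@2 deps=(None,None) exec_start@2 write@3
I2 add r3: issue@3 deps=(None,None) exec_start@3 write@6
I3 add r3: issue@4 deps=(1,None) exec_start@4 write@6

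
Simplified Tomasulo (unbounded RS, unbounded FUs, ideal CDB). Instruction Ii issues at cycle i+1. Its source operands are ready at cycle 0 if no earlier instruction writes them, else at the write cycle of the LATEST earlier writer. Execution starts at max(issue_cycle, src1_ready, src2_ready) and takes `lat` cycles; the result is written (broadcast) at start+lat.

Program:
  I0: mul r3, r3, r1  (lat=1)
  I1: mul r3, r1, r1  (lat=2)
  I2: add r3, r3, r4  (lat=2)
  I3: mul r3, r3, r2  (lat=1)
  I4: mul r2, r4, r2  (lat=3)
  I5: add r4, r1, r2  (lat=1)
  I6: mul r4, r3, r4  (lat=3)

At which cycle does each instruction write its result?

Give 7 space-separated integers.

I0 mul r3: issue@1 deps=(None,None) exec_start@1 write@2
I1 mul r3: issue@2 deps=(None,None) exec_start@2 write@4
I2 add r3: issue@3 deps=(1,None) exec_start@4 write@6
I3 mul r3: issue@4 deps=(2,None) exec_start@6 write@7
I4 mul r2: issue@5 deps=(None,None) exec_start@5 write@8
I5 add r4: issue@6 deps=(None,4) exec_start@8 write@9
I6 mul r4: issue@7 deps=(3,5) exec_start@9 write@12

Answer: 2 4 6 7 8 9 12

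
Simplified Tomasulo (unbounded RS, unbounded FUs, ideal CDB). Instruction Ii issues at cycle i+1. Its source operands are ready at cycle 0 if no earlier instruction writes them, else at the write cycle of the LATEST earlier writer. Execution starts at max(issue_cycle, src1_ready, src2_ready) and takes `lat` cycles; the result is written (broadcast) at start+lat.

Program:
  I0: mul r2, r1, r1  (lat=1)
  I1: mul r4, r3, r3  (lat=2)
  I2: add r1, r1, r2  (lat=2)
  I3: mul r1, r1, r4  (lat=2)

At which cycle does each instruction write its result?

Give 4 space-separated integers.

Answer: 2 4 5 7

Derivation:
I0 mul r2: issue@1 deps=(None,None) exec_start@1 write@2
I1 mul r4: issue@2 deps=(None,None) exec_start@2 write@4
I2 add r1: issue@3 deps=(None,0) exec_start@3 write@5
I3 mul r1: issue@4 deps=(2,1) exec_start@5 write@7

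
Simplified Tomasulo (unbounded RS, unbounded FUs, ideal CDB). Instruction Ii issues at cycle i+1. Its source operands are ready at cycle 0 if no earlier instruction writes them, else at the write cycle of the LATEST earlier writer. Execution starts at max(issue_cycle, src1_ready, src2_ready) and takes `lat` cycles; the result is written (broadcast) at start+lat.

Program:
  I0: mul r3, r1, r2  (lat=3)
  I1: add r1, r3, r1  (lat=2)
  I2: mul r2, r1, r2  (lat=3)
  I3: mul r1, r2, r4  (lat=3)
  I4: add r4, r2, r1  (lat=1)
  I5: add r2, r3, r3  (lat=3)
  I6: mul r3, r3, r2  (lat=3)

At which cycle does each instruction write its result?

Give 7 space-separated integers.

Answer: 4 6 9 12 13 9 12

Derivation:
I0 mul r3: issue@1 deps=(None,None) exec_start@1 write@4
I1 add r1: issue@2 deps=(0,None) exec_start@4 write@6
I2 mul r2: issue@3 deps=(1,None) exec_start@6 write@9
I3 mul r1: issue@4 deps=(2,None) exec_start@9 write@12
I4 add r4: issue@5 deps=(2,3) exec_start@12 write@13
I5 add r2: issue@6 deps=(0,0) exec_start@6 write@9
I6 mul r3: issue@7 deps=(0,5) exec_start@9 write@12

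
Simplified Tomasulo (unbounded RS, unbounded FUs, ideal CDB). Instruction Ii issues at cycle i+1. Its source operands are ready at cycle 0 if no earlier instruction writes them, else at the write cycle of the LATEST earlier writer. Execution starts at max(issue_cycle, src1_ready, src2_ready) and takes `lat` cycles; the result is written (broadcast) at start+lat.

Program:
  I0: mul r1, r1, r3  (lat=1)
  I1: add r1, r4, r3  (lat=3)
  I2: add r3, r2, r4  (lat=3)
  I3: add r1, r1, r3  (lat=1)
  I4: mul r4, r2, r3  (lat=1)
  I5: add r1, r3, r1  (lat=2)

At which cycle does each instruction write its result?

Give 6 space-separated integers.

I0 mul r1: issue@1 deps=(None,None) exec_start@1 write@2
I1 add r1: issue@2 deps=(None,None) exec_start@2 write@5
I2 add r3: issue@3 deps=(None,None) exec_start@3 write@6
I3 add r1: issue@4 deps=(1,2) exec_start@6 write@7
I4 mul r4: issue@5 deps=(None,2) exec_start@6 write@7
I5 add r1: issue@6 deps=(2,3) exec_start@7 write@9

Answer: 2 5 6 7 7 9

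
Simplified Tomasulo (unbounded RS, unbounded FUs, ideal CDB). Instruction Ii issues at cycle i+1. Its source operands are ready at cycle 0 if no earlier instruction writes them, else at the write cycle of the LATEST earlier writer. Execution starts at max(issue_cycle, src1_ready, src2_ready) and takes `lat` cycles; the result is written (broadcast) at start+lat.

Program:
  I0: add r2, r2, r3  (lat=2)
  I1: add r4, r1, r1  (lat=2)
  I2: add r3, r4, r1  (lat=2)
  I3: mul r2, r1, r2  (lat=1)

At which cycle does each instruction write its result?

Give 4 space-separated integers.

I0 add r2: issue@1 deps=(None,None) exec_start@1 write@3
I1 add r4: issue@2 deps=(None,None) exec_start@2 write@4
I2 add r3: issue@3 deps=(1,None) exec_start@4 write@6
I3 mul r2: issue@4 deps=(None,0) exec_start@4 write@5

Answer: 3 4 6 5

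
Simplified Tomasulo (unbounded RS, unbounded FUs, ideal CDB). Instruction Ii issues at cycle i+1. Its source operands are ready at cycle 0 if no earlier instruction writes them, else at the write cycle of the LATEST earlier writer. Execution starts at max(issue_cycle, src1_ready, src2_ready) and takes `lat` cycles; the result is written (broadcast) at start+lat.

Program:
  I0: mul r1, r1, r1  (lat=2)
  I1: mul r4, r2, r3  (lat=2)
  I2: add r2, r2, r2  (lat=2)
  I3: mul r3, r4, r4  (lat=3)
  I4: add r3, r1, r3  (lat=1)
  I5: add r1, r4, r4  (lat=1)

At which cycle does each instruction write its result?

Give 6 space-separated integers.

I0 mul r1: issue@1 deps=(None,None) exec_start@1 write@3
I1 mul r4: issue@2 deps=(None,None) exec_start@2 write@4
I2 add r2: issue@3 deps=(None,None) exec_start@3 write@5
I3 mul r3: issue@4 deps=(1,1) exec_start@4 write@7
I4 add r3: issue@5 deps=(0,3) exec_start@7 write@8
I5 add r1: issue@6 deps=(1,1) exec_start@6 write@7

Answer: 3 4 5 7 8 7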